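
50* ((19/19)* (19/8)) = 475/4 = 118.75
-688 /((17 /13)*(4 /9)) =-20124 /17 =-1183.76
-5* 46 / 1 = -230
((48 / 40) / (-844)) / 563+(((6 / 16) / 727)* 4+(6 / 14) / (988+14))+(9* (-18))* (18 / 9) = -324.00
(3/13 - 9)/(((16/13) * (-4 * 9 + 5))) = 57/248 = 0.23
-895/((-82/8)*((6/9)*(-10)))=-537/41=-13.10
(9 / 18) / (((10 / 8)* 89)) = 2 / 445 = 0.00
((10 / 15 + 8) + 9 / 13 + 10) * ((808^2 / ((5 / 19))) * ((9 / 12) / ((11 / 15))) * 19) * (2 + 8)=1334560106400 / 143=9332588156.64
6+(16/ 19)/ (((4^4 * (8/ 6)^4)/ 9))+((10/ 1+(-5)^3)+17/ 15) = -125908297/ 1167360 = -107.86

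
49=49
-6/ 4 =-3/ 2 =-1.50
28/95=0.29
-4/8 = -1/2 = -0.50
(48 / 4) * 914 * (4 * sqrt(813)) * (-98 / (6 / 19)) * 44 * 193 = -115618104448 * sqrt(813) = -3296636916602.86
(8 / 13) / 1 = 8 / 13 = 0.62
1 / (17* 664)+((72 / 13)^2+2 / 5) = 296401149 / 9538360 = 31.07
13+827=840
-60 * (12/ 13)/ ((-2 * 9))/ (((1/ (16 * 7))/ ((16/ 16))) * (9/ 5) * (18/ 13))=11200/ 81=138.27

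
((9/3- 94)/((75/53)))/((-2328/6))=4823/29100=0.17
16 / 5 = 3.20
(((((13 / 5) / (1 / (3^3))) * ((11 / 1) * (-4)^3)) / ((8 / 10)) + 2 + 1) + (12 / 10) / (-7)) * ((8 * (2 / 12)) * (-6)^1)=17296488 / 35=494185.37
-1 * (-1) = 1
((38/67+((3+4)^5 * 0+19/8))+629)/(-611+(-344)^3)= -338721/21819592520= -0.00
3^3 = 27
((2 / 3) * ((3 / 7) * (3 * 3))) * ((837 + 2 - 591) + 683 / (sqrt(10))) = 6147 * sqrt(10) / 35 + 4464 / 7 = 1193.10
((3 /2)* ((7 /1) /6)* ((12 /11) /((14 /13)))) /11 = 39 /242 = 0.16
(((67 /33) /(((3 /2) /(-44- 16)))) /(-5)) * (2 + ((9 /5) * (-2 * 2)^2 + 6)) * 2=197248 /165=1195.44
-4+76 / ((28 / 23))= 409 / 7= 58.43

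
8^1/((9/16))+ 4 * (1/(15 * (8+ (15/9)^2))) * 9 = 63052/4365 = 14.44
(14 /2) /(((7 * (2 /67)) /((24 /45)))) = 17.87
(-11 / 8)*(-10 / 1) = 13.75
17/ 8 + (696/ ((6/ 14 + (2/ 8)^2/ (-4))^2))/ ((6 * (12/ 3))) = 47145153/ 273800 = 172.19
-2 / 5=-0.40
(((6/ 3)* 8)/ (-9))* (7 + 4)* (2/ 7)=-5.59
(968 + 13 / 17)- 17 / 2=32649 / 34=960.26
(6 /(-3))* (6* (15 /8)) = -45 /2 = -22.50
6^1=6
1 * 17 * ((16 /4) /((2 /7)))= 238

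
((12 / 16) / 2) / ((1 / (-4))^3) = -24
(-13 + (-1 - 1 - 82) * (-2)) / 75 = 31 / 15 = 2.07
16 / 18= 8 / 9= 0.89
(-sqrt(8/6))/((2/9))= -3 * sqrt(3)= -5.20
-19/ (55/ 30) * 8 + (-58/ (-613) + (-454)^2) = 1389281770/ 6743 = 206033.19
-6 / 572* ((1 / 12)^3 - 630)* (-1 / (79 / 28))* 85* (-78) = 647740205 / 41712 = 15528.87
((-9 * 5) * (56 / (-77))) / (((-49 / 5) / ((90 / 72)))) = -2250 / 539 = -4.17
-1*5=-5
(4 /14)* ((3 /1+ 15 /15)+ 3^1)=2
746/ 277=2.69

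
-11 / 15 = -0.73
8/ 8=1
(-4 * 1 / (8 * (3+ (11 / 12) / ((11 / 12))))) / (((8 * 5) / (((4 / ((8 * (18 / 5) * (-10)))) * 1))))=1 / 23040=0.00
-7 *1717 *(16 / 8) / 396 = -12019 / 198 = -60.70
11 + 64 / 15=229 / 15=15.27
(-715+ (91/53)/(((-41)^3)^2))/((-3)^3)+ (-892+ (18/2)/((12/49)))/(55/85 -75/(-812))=-78411904644628192613/69381053316666297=-1130.16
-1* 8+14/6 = -17/3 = -5.67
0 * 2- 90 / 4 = -22.50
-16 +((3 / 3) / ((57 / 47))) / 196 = -16.00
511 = 511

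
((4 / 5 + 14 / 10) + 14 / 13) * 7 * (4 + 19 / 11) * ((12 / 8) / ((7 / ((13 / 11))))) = 40257 / 1210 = 33.27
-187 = -187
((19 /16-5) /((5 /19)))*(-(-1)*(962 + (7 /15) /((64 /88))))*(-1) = 133884203 /9600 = 13946.27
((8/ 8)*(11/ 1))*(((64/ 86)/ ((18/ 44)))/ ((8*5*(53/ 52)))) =50336/ 102555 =0.49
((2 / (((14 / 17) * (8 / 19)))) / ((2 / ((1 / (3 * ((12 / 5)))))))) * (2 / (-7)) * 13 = -20995 / 14112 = -1.49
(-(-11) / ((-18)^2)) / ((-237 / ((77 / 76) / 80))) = -847 / 466871040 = -0.00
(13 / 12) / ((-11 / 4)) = -13 / 33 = -0.39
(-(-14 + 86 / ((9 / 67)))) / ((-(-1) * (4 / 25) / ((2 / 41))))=-70450 / 369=-190.92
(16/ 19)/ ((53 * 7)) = 16/ 7049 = 0.00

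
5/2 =2.50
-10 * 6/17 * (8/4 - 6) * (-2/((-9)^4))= -0.00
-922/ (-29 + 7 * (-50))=922/ 379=2.43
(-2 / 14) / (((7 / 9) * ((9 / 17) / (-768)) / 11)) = 143616 / 49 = 2930.94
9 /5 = 1.80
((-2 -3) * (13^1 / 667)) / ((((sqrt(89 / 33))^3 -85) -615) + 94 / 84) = 37417380 * sqrt(2937) / 2294630122899271 + 319973824170 / 2294630122899271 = 0.00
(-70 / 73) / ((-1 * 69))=70 / 5037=0.01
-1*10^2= -100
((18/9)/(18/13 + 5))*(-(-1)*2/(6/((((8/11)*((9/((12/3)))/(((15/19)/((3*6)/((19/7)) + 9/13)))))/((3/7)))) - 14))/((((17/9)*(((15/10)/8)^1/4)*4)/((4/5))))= -42142464/411863845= -0.10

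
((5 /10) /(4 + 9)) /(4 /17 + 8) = 17 /3640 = 0.00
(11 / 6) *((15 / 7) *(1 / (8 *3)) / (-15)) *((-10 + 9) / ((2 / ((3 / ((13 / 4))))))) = 11 / 2184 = 0.01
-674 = -674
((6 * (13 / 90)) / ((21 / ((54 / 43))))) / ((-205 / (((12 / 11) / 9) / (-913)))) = 104 / 3098516575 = 0.00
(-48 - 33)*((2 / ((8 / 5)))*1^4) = -405 / 4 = -101.25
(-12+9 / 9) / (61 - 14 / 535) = -5885 / 32621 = -0.18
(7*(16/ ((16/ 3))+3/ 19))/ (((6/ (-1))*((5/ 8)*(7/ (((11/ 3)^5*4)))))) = -10307264/ 4617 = -2232.46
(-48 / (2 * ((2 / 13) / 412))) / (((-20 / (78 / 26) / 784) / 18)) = 680254848 / 5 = 136050969.60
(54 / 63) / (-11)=-6 / 77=-0.08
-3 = -3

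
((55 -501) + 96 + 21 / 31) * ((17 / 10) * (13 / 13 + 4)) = -184093 / 62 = -2969.24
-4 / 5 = -0.80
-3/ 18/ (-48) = 1/ 288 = 0.00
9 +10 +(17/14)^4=813425/38416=21.17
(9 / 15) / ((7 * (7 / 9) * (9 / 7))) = 3 / 35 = 0.09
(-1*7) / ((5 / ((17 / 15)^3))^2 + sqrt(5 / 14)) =-134721578476406250 / 226473469071363989 + 4078355660608327*sqrt(70) / 1132367345356819945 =-0.56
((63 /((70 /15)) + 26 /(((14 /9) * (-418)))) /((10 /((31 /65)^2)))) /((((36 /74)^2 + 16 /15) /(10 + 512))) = 5071289852781 /41358241925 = 122.62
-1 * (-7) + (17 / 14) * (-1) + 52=809 / 14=57.79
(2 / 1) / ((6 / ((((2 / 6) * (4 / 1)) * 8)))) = 32 / 9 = 3.56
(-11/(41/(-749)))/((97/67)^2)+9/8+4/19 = 5700011499/58636888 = 97.21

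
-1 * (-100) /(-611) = -100 /611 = -0.16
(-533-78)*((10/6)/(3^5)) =-3055/729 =-4.19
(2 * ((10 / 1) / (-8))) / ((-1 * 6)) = 5 / 12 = 0.42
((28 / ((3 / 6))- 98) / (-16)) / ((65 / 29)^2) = 17661 / 33800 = 0.52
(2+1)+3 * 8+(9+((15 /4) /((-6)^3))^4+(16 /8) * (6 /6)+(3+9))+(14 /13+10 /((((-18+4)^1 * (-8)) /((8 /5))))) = 32066315017771 /626053349376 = 51.22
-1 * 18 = -18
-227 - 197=-424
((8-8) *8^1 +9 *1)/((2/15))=135/2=67.50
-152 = -152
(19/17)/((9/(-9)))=-19/17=-1.12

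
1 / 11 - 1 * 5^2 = -274 / 11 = -24.91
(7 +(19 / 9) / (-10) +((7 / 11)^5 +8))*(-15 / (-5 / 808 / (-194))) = -16919145546136 / 2415765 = -7003638.83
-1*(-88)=88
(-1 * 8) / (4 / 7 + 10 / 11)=-308 / 57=-5.40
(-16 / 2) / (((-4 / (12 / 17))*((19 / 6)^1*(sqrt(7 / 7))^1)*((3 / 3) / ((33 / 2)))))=2376 / 323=7.36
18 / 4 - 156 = -303 / 2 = -151.50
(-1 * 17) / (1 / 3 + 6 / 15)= -255 / 11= -23.18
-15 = -15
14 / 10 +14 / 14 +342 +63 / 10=3507 / 10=350.70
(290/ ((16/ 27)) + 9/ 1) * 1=3987/ 8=498.38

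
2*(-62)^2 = 7688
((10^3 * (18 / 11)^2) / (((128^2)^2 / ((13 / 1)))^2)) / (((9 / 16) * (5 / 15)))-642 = -10932769570418019321 / 17029236090994688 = -642.00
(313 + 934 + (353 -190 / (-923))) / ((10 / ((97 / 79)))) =14326803 / 72917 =196.48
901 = 901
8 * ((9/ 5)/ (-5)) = -72/ 25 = -2.88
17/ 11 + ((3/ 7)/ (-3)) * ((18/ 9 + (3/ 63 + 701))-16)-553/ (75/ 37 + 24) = -61171568/ 519057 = -117.85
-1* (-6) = 6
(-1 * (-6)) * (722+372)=6564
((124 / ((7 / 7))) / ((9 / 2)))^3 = 15252992 / 729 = 20923.17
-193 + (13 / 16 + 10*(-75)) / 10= -42867 / 160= -267.92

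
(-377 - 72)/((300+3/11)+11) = -4939/3424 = -1.44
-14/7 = -2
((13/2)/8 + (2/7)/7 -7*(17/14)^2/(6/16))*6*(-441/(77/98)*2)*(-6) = -11855781/11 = -1077798.27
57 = 57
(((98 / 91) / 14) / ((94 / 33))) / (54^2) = 11 / 1187784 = 0.00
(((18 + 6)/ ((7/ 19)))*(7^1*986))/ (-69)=-149872/ 23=-6516.17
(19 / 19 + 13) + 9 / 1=23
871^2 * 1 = 758641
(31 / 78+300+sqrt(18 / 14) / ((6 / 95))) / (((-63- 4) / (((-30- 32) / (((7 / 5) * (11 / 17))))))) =250325 * sqrt(7) / 36113+61740685 / 201201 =325.20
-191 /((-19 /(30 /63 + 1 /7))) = 2483 /399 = 6.22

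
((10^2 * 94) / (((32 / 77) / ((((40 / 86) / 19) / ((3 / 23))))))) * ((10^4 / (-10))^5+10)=-3468208333333298651250 / 817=-4245053039575640944.00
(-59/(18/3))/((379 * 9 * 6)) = -59/122796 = -0.00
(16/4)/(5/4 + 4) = 16/21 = 0.76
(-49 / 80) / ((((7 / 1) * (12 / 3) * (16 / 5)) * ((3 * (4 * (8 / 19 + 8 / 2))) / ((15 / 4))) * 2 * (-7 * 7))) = 95 / 19267584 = 0.00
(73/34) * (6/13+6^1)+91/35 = 18203/1105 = 16.47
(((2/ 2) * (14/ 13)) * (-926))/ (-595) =1.68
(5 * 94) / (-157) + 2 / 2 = -313 / 157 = -1.99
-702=-702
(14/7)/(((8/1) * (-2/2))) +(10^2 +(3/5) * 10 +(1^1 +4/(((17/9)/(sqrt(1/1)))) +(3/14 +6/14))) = 52127/476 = 109.51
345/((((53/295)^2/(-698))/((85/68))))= -52391225625/5618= -9325600.86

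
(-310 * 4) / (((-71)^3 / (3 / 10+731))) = 12772 / 5041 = 2.53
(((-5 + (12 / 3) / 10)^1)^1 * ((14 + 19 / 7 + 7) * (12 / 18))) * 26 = -198536 / 105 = -1890.82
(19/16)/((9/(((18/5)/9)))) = 19/360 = 0.05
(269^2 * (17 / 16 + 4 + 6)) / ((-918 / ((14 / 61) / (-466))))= 0.43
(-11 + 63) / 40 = 13 / 10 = 1.30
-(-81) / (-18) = -9 / 2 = -4.50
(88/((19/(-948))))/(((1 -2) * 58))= 41712/551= 75.70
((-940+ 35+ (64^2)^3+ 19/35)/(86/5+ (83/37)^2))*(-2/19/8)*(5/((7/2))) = -58101444.85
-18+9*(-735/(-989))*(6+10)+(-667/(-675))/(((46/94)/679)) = 974722403/667575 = 1460.09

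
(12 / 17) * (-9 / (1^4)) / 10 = -0.64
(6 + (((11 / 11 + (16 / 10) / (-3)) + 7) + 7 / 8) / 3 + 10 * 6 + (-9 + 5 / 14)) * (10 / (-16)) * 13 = -1970111 / 4032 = -488.62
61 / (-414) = -61 / 414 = -0.15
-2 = -2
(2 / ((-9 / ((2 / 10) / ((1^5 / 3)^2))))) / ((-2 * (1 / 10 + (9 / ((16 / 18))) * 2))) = 4 / 407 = 0.01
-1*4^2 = -16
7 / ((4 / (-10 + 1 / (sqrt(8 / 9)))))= -35 / 2 + 21 * sqrt(2) / 16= -15.64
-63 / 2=-31.50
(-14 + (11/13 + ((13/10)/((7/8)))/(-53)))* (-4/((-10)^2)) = 317881/602875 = 0.53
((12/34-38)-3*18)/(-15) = 1558/255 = 6.11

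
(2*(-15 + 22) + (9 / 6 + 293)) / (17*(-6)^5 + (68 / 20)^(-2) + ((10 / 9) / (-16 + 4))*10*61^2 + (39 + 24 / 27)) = -4814451 / 2116132946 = -0.00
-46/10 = -23/5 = -4.60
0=0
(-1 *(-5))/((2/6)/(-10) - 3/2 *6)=-150/271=-0.55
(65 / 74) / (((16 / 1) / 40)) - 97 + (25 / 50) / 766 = -1343459 / 14171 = -94.80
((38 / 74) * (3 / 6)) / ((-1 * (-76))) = 1 / 296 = 0.00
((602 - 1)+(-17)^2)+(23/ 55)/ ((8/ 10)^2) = 156755/ 176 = 890.65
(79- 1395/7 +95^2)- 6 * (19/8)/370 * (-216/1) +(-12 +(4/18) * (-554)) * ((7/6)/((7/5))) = 307707406/34965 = 8800.44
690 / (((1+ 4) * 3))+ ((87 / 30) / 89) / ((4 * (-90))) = 14738371 / 320400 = 46.00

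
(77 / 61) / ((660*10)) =7 / 36600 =0.00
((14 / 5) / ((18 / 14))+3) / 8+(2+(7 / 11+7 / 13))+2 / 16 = 101597 / 25740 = 3.95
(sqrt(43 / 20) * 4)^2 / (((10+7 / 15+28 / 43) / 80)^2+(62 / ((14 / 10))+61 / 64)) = 641144448000 / 843517830187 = 0.76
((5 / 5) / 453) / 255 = 1 / 115515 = 0.00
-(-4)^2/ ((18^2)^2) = -1/ 6561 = -0.00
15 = 15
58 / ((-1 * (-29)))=2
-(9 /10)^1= -9 /10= -0.90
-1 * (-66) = 66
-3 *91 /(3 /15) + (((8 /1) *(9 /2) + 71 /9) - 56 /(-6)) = -1311.78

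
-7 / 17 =-0.41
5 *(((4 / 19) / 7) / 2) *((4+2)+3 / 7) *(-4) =-1800 / 931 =-1.93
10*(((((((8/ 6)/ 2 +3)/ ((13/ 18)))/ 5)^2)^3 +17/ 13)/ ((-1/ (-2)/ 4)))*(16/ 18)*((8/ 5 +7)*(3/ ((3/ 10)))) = 1995515413776128/ 135754003125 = 14699.50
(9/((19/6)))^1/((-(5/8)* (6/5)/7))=-504/19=-26.53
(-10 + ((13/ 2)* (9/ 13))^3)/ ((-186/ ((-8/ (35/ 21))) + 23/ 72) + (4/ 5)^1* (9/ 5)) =146025/ 72917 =2.00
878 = 878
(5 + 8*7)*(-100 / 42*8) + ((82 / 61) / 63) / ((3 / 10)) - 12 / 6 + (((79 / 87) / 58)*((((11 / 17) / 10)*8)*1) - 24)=-139849583408 / 117735795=-1187.83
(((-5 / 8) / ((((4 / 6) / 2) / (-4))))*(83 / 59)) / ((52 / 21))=26145 / 6136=4.26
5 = 5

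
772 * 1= 772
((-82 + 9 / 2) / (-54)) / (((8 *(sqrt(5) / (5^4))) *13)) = 19375 *sqrt(5) / 11232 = 3.86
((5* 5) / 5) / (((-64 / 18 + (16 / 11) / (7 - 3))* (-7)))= 495 / 2212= 0.22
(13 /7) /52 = 1 /28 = 0.04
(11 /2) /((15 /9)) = 33 /10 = 3.30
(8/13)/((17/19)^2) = 2888/3757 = 0.77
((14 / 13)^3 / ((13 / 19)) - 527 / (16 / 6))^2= 2001475491049609 / 52206766144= 38337.47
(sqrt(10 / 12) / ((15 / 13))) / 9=13 * sqrt(30) / 810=0.09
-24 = -24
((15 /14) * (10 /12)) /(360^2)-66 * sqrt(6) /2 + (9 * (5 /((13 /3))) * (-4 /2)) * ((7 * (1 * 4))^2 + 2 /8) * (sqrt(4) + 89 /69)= -2325658365781 /43400448-33 * sqrt(6)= -53666.88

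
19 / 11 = 1.73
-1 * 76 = -76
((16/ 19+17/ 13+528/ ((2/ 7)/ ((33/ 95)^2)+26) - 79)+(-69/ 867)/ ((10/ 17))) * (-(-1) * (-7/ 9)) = 463785374017/ 10215285210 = 45.40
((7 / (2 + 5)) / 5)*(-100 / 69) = -20 / 69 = -0.29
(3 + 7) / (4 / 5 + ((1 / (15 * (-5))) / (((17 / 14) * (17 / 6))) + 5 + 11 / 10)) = 144500 / 99649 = 1.45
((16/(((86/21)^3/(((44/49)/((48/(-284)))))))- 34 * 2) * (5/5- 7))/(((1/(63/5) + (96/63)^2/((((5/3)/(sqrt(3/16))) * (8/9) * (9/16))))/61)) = -777455861080500/560306739341 + 6823841157826560 * sqrt(3)/560306739341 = 19706.68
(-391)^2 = 152881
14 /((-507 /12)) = -56 /169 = -0.33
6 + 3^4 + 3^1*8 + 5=116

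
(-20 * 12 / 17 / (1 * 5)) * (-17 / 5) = 48 / 5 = 9.60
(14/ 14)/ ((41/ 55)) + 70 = 2925/ 41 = 71.34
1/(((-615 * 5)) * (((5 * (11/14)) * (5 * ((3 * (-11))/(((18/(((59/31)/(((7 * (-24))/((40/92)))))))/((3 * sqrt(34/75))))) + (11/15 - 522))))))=16490264 * sqrt(102)/149855492005538188775 + 261773464967616/8242052060304600382625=0.00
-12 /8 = -3 /2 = -1.50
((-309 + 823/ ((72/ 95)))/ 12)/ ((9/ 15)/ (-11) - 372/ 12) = -7205/ 3456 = -2.08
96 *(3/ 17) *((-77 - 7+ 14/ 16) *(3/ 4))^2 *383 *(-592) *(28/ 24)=-17417935584.93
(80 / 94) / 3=40 / 141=0.28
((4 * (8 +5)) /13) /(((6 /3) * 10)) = 0.20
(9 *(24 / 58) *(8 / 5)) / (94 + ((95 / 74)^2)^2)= 25908401664 / 420527371505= 0.06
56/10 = 28/5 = 5.60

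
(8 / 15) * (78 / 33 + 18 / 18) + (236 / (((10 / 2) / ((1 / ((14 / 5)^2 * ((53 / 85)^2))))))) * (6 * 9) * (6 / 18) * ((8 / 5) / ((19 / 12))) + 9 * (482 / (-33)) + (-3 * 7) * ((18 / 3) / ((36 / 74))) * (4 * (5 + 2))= -3063680499346 / 431504535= -7100.00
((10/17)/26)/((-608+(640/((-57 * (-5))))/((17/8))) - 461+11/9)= -855/40312454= -0.00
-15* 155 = -2325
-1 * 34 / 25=-34 / 25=-1.36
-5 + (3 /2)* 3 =-1 /2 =-0.50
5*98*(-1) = -490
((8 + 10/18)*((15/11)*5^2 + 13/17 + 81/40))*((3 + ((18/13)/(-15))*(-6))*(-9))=-446076939/44200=-10092.24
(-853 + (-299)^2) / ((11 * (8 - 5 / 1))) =29516 / 11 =2683.27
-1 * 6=-6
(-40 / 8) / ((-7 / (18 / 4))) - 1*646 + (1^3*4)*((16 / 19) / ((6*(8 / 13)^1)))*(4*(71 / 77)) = -5612837 / 8778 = -639.42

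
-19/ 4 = -4.75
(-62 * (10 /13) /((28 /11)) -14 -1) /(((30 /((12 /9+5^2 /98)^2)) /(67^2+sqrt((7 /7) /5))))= -300553466947 /23597028 -66953323 * sqrt(5) /117985140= -12738.19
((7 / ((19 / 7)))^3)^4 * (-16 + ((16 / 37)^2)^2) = -5732309687387182907948897040 / 4148108502031955365921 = -1381909.29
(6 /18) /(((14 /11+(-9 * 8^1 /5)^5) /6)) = -34375 /10642025101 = -0.00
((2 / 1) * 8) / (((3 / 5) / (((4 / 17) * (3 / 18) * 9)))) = 160 / 17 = 9.41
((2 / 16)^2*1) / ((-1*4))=-1 / 256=-0.00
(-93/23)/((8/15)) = -1395/184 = -7.58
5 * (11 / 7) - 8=-1 / 7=-0.14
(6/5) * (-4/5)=-24/25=-0.96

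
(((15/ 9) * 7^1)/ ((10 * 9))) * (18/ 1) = 2.33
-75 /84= -25 /28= -0.89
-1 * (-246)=246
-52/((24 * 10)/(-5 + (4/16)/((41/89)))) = 9503/9840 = 0.97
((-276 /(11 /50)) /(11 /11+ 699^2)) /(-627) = 2300 /561647999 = 0.00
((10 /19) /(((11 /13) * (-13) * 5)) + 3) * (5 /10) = 1.50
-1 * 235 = -235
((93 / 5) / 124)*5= 3 / 4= 0.75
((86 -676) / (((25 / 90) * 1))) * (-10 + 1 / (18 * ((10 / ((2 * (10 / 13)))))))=275884 / 13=21221.85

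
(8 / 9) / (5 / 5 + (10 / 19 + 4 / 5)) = 760 / 1989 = 0.38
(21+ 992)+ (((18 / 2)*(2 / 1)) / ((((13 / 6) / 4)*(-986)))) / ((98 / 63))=45445247 / 44863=1012.98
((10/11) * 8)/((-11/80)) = -6400/121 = -52.89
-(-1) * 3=3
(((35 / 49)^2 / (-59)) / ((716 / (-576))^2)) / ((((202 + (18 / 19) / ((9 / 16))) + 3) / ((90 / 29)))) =-295488000 / 3516347587291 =-0.00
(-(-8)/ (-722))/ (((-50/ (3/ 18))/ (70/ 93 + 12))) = 1186/ 2517975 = 0.00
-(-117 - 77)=194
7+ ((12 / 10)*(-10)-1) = -6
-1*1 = -1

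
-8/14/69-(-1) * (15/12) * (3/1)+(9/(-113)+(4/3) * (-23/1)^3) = -3540868207/218316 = -16219.00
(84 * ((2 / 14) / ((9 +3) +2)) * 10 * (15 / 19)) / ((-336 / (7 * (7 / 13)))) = -75 / 988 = -0.08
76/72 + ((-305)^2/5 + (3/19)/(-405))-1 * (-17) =95536273/5130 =18623.06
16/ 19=0.84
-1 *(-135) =135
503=503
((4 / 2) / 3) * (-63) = -42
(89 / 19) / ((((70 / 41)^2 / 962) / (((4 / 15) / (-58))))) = -71961929 / 10124625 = -7.11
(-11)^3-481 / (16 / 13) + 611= -17773 / 16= -1110.81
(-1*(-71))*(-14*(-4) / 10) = 397.60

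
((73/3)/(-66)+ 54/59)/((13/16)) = 51080/75933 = 0.67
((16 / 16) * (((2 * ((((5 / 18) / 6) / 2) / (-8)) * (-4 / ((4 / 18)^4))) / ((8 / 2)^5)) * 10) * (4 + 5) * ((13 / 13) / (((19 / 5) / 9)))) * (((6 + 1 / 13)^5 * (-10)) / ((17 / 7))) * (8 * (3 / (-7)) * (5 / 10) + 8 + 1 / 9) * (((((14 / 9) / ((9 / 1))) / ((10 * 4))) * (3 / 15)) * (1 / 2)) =-450711836043525 / 2418331615232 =-186.37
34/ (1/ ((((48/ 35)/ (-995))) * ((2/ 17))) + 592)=-3264/ 535193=-0.01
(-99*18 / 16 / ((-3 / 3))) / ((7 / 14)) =222.75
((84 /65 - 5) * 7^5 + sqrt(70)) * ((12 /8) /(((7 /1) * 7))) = -247989 /130 + 3 * sqrt(70) /98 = -1907.35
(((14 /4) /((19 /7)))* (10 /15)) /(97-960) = -49 /49191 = -0.00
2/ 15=0.13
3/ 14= 0.21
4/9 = 0.44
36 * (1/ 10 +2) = 378/ 5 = 75.60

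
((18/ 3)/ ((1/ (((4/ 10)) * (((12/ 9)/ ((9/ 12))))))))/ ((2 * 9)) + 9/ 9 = 167/ 135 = 1.24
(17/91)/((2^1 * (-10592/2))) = -17/963872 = -0.00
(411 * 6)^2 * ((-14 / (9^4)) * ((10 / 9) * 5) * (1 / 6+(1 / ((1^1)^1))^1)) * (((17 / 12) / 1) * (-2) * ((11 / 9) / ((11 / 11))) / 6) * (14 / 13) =120386242900 / 2302911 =52275.68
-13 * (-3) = 39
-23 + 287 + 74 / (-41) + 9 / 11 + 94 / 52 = 3105291 / 11726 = 264.82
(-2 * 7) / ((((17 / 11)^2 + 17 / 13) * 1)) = -11011 / 2907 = -3.79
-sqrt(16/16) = -1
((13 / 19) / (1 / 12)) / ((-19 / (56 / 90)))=-1456 / 5415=-0.27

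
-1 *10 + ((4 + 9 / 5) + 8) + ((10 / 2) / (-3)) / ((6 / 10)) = 46 / 45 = 1.02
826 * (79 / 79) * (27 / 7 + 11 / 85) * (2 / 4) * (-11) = -1539428 / 85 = -18110.92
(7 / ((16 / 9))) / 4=63 / 64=0.98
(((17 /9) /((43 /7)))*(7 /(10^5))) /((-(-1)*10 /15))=833 /25800000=0.00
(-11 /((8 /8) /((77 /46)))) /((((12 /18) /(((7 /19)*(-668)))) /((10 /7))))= 4243470 /437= 9710.46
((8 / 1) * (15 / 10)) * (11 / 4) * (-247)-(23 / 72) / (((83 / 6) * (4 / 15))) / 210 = -454630199 / 55776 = -8151.00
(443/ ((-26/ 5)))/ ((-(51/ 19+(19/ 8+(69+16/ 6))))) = 505020/ 454831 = 1.11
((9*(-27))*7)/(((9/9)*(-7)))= 243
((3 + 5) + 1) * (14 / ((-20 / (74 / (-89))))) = 2331 / 445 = 5.24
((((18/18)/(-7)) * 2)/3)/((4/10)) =-5/21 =-0.24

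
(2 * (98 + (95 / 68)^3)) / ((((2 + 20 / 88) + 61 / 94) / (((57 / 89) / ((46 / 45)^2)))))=1890000644204475 / 44026420878208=42.93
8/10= 0.80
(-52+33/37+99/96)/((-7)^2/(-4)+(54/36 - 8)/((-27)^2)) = 43223139/10581112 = 4.08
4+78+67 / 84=82.80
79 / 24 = 3.29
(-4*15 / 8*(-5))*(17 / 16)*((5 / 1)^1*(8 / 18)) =2125 / 24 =88.54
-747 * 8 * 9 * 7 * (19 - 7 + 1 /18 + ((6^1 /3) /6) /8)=-4554459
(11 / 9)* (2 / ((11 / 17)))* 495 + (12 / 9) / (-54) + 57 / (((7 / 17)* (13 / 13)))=1138765 / 567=2008.40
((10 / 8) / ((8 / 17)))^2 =7225 / 1024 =7.06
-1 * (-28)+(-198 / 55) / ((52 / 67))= 3037 / 130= 23.36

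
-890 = -890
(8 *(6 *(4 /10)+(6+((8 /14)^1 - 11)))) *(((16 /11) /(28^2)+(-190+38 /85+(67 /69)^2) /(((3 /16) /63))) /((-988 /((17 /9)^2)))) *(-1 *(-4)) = -44492419193113016 /2994923356425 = -14855.95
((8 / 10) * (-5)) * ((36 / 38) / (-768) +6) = -14589 / 608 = -24.00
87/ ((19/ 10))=870/ 19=45.79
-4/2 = -2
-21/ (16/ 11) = -231/ 16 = -14.44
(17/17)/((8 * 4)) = 1/32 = 0.03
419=419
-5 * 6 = -30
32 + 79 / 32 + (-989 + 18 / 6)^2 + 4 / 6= 93334189 / 96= 972231.14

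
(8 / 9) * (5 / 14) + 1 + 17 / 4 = 1403 / 252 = 5.57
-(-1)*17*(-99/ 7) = -1683/ 7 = -240.43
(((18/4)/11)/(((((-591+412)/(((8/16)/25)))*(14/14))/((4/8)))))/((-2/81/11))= 729/71600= 0.01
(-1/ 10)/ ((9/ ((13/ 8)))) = -13/ 720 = -0.02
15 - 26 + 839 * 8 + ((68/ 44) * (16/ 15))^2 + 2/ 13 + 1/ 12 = 9490788643/ 1415700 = 6703.95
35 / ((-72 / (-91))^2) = 289835 / 5184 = 55.91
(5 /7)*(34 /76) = 85 /266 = 0.32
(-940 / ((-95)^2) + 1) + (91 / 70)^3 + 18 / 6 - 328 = -116208483 / 361000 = -321.91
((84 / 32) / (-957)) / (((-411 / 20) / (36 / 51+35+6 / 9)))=64925 / 13373118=0.00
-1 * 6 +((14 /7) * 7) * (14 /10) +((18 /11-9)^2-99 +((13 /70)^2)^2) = -90571868119 /2905210000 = -31.18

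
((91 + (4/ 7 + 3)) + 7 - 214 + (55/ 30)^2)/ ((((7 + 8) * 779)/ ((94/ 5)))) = -0.18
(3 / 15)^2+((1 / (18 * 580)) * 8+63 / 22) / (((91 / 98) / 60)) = 57578341 / 311025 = 185.12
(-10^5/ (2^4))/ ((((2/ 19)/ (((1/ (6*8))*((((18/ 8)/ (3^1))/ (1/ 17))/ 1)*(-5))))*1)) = 5046875/ 64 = 78857.42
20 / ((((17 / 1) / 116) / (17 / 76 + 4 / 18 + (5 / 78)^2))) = 197200 / 3211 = 61.41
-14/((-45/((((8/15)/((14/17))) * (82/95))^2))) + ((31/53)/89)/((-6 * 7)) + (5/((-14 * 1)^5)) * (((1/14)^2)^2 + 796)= 798460123919786729683/8905543714764446400000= 0.09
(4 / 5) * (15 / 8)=3 / 2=1.50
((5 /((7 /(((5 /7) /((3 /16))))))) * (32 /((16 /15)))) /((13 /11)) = 44000 /637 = 69.07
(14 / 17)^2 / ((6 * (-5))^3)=-49 / 1950750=-0.00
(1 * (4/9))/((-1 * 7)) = -4/63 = -0.06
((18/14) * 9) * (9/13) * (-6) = -4374/91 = -48.07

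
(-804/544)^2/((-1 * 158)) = -40401/2922368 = -0.01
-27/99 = -3/11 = -0.27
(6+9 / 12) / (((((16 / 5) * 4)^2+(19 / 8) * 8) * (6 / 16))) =450 / 4571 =0.10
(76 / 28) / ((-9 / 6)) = -38 / 21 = -1.81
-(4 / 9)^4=-256 / 6561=-0.04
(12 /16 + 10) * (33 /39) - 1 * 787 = -40451 /52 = -777.90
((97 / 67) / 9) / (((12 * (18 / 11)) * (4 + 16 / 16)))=1067 / 651240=0.00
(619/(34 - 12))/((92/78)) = 24141/1012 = 23.85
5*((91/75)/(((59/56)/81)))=466.41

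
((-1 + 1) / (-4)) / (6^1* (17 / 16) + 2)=0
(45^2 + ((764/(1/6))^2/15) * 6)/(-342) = -4670693/190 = -24582.59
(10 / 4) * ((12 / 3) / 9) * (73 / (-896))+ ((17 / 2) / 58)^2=-0.07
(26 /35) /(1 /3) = 78 /35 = 2.23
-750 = -750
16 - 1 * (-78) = 94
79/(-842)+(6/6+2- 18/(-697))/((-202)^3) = -226926743741/2418627476296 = -0.09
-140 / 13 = -10.77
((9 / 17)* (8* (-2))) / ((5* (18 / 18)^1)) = -144 / 85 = -1.69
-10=-10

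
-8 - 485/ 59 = -16.22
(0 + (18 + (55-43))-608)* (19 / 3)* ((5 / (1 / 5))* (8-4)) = -1098200 / 3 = -366066.67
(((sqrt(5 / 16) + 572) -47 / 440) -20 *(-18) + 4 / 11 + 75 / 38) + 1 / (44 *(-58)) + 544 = sqrt(5) / 4 + 89595527 / 60610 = 1478.79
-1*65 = -65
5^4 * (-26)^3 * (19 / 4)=-52178750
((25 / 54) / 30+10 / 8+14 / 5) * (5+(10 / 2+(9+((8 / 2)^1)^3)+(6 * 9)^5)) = 1512030697351 / 810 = 1866704564.63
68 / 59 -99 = -5773 / 59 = -97.85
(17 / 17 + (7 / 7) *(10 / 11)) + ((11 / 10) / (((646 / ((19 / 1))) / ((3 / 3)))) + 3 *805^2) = 7270847761 / 3740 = 1944076.94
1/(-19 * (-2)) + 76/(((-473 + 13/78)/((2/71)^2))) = 14232005/543450046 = 0.03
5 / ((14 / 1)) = 5 / 14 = 0.36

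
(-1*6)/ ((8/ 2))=-1.50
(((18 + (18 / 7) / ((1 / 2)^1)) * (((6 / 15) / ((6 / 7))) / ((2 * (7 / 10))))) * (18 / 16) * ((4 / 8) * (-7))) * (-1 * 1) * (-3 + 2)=-243 / 8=-30.38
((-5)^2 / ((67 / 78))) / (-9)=-650 / 201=-3.23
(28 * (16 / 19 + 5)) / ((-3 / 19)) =-1036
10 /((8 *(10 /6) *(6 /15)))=15 /8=1.88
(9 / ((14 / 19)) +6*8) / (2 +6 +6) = 843 / 196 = 4.30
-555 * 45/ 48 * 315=-2622375/ 16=-163898.44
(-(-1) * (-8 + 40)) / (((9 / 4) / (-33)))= -1408 / 3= -469.33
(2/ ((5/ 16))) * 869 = 27808/ 5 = 5561.60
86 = 86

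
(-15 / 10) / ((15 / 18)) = -9 / 5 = -1.80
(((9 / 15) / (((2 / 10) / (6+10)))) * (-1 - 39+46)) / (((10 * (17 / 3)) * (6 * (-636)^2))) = 1 / 477530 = 0.00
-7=-7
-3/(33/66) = -6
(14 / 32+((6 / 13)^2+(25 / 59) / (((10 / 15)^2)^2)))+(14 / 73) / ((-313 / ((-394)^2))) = -168264717925 / 1822619032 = -92.32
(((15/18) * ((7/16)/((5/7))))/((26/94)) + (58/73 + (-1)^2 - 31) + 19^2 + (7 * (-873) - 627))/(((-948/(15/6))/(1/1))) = 2917314125/172733184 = 16.89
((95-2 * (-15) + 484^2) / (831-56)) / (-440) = -234381 / 341000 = -0.69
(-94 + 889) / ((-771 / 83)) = -21995 / 257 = -85.58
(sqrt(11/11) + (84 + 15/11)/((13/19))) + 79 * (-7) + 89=-48368/143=-338.24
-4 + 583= 579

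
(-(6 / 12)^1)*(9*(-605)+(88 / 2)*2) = 5357 / 2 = 2678.50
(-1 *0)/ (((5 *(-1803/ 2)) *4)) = 0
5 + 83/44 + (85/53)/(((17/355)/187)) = 14620759/2332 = 6269.62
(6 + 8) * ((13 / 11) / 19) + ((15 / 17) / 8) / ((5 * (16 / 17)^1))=23923 / 26752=0.89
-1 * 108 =-108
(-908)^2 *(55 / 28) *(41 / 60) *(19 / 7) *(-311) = -137322672311 / 147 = -934167838.85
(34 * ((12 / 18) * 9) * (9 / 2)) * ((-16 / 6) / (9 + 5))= -1224 / 7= -174.86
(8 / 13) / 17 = 8 / 221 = 0.04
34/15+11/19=811/285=2.85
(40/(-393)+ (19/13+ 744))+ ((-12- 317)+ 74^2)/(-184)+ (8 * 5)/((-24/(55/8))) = 705.93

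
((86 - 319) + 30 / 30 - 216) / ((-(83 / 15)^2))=100800 / 6889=14.63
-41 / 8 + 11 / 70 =-1391 / 280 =-4.97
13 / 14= 0.93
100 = 100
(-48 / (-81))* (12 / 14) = 32 / 63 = 0.51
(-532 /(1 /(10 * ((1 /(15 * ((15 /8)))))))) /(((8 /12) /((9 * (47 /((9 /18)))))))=-1200192 /5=-240038.40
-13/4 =-3.25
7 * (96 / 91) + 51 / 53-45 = -25254 / 689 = -36.65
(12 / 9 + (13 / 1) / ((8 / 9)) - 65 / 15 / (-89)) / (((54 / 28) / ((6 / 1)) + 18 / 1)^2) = 372302 / 7807347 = 0.05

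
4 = 4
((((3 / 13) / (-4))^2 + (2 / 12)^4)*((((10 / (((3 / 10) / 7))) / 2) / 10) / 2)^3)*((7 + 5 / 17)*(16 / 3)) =596777125 / 18849753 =31.66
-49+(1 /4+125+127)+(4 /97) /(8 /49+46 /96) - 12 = 112161387 /586268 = 191.31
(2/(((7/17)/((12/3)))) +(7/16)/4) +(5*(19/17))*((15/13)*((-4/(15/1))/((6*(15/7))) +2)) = 28781749/891072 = 32.30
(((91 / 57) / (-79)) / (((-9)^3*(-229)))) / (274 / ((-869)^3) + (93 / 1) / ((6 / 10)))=-107988023 / 138270920058911511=-0.00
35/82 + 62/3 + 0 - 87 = -16213/246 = -65.91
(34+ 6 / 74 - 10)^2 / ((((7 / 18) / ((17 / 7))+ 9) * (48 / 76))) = 769270689 / 7674614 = 100.24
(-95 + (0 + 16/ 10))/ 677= -467/ 3385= -0.14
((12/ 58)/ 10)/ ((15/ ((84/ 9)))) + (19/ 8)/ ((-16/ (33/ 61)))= -1145101/ 16982400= -0.07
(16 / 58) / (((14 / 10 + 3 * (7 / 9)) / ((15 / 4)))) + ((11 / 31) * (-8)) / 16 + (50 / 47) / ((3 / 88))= 31.31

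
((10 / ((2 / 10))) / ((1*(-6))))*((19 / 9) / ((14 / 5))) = -2375 / 378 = -6.28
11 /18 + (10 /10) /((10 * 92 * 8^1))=40489 /66240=0.61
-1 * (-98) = 98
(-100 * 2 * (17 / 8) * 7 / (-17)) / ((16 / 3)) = 525 / 16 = 32.81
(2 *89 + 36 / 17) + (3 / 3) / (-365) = 1117613 / 6205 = 180.11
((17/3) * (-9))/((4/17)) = -867/4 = -216.75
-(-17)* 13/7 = 221/7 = 31.57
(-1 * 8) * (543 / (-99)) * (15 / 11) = 7240 / 121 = 59.83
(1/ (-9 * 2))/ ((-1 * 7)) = 1/ 126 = 0.01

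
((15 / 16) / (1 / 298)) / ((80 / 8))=27.94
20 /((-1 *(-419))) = 20 /419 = 0.05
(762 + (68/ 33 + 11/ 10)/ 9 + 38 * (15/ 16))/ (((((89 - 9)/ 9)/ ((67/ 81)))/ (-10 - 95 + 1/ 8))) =-532896822841/ 68428800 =-7787.61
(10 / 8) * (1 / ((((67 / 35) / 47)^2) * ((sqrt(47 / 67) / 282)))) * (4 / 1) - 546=-546 + 81180750 * sqrt(3149) / 4489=1014275.79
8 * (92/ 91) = 736/ 91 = 8.09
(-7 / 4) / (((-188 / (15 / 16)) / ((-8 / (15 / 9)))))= -63 / 1504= -0.04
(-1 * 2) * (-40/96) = 5/6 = 0.83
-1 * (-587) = 587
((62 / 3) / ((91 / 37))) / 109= 2294 / 29757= 0.08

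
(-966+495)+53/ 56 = -26323/ 56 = -470.05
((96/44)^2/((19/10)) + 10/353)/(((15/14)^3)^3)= 8496938134107136/6239718594140625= 1.36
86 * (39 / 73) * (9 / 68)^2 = 135837 / 168776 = 0.80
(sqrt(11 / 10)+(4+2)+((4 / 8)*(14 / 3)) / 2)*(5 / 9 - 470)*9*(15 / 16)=-908375 / 32 - 12675*sqrt(110) / 32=-32540.99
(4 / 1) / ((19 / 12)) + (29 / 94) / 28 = 126887 / 50008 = 2.54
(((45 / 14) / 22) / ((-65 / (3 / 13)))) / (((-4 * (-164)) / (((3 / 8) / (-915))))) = 27 / 83316513280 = 0.00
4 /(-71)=-4 /71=-0.06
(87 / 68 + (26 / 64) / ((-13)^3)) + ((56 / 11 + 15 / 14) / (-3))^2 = 26975040511 / 4905796896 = 5.50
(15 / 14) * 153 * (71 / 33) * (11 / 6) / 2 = 18105 / 56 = 323.30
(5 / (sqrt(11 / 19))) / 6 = 5 * sqrt(209) / 66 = 1.10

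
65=65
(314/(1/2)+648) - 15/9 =3823/3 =1274.33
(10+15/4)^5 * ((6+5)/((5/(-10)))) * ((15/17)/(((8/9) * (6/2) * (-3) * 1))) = 83041921875/69632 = 1192582.75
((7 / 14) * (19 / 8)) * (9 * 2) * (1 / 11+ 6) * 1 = 11457 / 88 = 130.19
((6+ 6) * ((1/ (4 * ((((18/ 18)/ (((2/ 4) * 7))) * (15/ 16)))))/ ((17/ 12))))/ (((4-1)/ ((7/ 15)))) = 1568/ 1275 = 1.23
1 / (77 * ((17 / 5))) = 5 / 1309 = 0.00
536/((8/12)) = 804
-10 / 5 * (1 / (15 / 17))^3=-9826 / 3375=-2.91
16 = 16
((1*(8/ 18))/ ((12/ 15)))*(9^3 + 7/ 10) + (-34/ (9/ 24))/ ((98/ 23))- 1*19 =322027/ 882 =365.11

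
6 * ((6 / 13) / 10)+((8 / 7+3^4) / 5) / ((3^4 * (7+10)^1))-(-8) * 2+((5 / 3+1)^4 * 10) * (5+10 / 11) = 2300658323 / 765765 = 3004.39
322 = 322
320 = 320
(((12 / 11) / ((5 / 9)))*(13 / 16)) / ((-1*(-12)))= 117 / 880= 0.13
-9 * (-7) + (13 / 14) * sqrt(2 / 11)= 13 * sqrt(22) / 154 + 63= 63.40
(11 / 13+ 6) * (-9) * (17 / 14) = -13617 / 182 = -74.82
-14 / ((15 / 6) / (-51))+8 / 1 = 1468 / 5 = 293.60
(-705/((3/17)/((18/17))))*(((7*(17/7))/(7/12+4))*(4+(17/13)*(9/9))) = -11908296/143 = -83274.80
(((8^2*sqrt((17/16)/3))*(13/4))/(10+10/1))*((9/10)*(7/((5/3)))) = 819*sqrt(51)/250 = 23.40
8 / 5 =1.60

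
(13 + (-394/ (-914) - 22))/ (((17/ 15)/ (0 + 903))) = -6827.42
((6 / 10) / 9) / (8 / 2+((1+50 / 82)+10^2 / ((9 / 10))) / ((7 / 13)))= 123 / 393610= 0.00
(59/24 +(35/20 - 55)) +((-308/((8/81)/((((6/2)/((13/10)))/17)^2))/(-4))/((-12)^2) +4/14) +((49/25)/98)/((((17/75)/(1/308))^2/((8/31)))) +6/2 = -47.41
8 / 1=8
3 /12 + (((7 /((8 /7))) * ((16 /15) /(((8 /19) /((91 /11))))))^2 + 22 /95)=136379294719 /8276400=16478.09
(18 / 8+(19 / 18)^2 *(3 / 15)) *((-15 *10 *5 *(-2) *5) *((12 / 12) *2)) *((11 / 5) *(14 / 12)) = 7711550 / 81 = 95204.32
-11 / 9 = -1.22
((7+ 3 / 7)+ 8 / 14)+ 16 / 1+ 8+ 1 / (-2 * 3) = 31.83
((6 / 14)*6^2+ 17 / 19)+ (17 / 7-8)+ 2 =1696 / 133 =12.75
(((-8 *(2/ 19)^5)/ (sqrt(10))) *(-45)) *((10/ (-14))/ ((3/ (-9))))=17280 *sqrt(10)/ 17332693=0.00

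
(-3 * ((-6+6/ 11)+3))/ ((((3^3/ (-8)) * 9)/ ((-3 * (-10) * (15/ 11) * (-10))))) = 12000/ 121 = 99.17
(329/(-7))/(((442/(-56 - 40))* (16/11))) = 1551/221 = 7.02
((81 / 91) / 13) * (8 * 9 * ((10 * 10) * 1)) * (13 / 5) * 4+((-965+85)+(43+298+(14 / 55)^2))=1262988611 / 275275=4588.10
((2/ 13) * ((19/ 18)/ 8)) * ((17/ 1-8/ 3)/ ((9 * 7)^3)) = 817/ 702131976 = 0.00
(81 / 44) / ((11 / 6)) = 243 / 242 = 1.00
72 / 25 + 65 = 1697 / 25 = 67.88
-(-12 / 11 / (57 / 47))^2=-35344 / 43681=-0.81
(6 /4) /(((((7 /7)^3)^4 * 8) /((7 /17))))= 21 /272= 0.08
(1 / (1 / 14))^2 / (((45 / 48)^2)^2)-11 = 12288181 / 50625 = 242.73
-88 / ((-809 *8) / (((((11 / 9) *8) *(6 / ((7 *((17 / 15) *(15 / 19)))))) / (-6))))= -18392 / 866439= -0.02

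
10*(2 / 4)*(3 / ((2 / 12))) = 90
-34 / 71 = -0.48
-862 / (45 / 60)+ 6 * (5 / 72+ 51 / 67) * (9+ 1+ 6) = -214988 / 201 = -1069.59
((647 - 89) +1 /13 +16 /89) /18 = 71767 /2314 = 31.01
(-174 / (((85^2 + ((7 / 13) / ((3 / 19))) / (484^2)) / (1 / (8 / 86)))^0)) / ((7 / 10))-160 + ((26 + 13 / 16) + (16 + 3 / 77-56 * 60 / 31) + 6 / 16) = -18092775 / 38192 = -473.73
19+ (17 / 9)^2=1828 / 81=22.57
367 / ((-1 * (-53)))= 367 / 53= 6.92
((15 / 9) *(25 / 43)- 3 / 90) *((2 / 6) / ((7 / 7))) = 1207 / 3870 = 0.31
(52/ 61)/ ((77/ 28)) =208/ 671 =0.31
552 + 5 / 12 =6629 / 12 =552.42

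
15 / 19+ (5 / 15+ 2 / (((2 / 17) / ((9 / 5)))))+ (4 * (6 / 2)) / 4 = 9896 / 285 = 34.72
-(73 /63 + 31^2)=-60616 /63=-962.16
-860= -860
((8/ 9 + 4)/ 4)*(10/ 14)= 55/ 63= 0.87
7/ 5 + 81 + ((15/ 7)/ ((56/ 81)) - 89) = -6861/ 1960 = -3.50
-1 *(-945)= 945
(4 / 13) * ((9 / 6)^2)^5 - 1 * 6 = 11.74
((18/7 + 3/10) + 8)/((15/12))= 1522/175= 8.70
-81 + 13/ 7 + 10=-484/ 7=-69.14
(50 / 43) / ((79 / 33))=1650 / 3397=0.49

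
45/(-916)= -45/916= -0.05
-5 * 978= -4890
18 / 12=3 / 2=1.50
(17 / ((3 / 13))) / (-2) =-221 / 6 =-36.83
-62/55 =-1.13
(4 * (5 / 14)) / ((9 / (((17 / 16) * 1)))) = 85 / 504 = 0.17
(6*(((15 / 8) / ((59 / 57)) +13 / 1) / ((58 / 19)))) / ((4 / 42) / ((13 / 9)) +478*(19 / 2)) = 0.01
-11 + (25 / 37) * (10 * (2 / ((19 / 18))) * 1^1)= 1267 / 703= 1.80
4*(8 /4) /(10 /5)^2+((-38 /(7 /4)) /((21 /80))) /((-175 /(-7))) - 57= -42857 /735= -58.31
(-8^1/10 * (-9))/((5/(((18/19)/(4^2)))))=81/950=0.09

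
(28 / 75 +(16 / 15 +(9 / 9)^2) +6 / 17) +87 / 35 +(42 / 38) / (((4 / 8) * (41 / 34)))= 16481716 / 2317525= 7.11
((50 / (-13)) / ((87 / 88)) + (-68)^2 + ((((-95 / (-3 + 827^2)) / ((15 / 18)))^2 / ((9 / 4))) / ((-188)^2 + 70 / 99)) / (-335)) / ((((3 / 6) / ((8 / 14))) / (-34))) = -97412888250571275560624164064 / 542616848231436440854665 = -179524.26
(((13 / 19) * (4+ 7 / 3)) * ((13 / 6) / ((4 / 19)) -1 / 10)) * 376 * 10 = 1494506 / 9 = 166056.22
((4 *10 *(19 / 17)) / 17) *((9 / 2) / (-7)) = -3420 / 2023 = -1.69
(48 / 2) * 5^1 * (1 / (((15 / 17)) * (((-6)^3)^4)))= 17 / 272097792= 0.00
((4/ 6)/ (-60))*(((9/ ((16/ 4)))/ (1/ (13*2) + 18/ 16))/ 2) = -13/ 1210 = -0.01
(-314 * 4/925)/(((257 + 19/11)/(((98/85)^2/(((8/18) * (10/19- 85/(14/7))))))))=515677176/1378962596875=0.00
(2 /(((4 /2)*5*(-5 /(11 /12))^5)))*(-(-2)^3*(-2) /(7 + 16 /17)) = 2737867 /32805000000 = 0.00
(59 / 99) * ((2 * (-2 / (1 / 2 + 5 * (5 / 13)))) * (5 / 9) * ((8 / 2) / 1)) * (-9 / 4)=30680 / 6237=4.92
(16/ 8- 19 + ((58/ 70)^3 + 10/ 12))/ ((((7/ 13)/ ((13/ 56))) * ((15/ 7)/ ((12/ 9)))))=-678119429/ 162067500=-4.18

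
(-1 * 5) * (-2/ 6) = 5/ 3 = 1.67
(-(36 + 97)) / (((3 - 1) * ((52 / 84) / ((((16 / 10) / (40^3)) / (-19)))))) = 147 / 1040000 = 0.00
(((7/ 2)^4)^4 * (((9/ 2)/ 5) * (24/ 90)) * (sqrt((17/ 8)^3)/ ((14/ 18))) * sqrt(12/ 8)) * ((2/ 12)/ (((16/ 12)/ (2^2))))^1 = 2179130733063837 * sqrt(51)/ 52428800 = 296823619.21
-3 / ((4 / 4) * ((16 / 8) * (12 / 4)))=-1 / 2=-0.50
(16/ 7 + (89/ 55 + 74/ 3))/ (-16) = -32999/ 18480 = -1.79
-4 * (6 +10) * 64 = -4096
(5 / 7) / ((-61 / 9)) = -45 / 427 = -0.11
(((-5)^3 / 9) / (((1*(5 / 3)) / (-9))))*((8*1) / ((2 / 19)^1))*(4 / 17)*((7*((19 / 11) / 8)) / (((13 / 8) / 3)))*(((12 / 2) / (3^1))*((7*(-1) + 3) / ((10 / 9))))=-65499840 / 2431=-26943.58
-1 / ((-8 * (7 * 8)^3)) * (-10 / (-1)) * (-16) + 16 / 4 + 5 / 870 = 15300109 / 3819648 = 4.01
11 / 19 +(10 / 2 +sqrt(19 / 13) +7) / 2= sqrt(247) / 26 +125 / 19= 7.18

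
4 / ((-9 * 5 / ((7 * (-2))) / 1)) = 56 / 45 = 1.24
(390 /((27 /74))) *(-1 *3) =-9620 /3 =-3206.67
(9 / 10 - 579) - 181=-7591 / 10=-759.10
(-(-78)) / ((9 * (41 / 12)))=104 / 41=2.54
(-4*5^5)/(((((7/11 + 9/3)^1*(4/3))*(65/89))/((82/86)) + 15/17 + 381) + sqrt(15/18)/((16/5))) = -32.39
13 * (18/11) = 234/11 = 21.27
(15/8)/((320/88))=33/64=0.52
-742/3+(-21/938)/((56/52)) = -1392109/5628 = -247.35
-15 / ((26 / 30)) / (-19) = 225 / 247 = 0.91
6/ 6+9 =10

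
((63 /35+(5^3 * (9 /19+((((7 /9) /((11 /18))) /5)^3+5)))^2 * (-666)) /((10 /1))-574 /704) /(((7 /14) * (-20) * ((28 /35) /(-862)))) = -6916677677325756639611 /2046507267200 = -3379747430.26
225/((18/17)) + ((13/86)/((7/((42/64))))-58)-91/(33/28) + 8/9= 21302965/272448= 78.19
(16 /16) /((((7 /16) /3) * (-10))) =-24 /35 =-0.69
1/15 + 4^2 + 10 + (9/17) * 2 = 6917/255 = 27.13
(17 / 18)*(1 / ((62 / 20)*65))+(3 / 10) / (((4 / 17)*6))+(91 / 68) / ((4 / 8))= 14273603 / 4932720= 2.89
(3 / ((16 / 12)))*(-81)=-729 / 4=-182.25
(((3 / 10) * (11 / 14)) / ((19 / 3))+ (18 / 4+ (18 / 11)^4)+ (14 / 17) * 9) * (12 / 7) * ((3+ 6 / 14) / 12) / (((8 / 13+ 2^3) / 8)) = 493663176747 / 56772161215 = 8.70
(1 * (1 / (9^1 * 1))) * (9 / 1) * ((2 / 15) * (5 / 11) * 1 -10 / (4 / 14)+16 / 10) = -5501 / 165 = -33.34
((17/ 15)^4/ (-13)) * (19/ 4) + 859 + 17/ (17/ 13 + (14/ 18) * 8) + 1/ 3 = 1996831779481/ 2319232500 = 860.99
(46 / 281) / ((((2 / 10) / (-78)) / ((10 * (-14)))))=2511600 / 281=8938.08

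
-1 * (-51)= 51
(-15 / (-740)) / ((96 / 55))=55 / 4736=0.01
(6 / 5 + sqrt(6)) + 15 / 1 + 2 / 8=sqrt(6) + 329 / 20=18.90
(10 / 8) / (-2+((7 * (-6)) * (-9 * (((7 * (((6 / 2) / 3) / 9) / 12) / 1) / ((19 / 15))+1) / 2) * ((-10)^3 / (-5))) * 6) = 95 / 18118648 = 0.00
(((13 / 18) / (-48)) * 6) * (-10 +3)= 91 / 144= 0.63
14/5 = 2.80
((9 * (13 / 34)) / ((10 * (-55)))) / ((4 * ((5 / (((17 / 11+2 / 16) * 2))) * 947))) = -0.00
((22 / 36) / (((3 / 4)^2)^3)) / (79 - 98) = -22528 / 124659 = -0.18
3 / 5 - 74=-73.40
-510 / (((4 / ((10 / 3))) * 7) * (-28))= 425 / 196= 2.17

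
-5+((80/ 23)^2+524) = 280951/ 529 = 531.10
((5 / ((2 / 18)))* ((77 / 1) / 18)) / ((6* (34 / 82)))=15785 / 204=77.38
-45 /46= -0.98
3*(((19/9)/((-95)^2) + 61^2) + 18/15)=11166.60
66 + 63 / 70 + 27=939 / 10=93.90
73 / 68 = 1.07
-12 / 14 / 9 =-2 / 21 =-0.10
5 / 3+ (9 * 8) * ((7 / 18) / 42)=7 / 3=2.33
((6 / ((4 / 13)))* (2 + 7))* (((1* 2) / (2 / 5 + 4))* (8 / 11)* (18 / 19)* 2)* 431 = 108922320 / 2299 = 47378.13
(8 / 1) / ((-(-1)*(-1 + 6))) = 8 / 5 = 1.60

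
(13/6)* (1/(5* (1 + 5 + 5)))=13/330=0.04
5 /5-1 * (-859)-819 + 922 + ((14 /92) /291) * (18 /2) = 4296927 /4462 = 963.00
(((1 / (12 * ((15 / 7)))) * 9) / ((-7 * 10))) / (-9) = 1 / 1800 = 0.00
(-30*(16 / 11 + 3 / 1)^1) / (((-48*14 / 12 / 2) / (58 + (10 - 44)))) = 1260 / 11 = 114.55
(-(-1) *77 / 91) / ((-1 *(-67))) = 11 / 871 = 0.01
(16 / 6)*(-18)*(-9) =432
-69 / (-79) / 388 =69 / 30652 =0.00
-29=-29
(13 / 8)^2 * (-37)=-6253 / 64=-97.70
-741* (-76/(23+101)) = 14079/31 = 454.16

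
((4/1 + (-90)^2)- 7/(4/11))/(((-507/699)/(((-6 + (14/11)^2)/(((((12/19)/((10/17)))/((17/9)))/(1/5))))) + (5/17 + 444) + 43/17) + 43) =644957212265/39112991104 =16.49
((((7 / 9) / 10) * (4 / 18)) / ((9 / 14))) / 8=49 / 14580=0.00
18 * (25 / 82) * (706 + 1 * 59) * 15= 2581875 / 41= 62972.56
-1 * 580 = -580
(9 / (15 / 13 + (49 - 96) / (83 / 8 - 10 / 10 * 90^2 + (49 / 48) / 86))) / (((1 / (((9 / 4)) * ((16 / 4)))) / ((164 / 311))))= 36.83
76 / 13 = 5.85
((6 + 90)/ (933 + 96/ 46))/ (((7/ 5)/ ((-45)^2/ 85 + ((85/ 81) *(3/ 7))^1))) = 287003200/ 161237979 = 1.78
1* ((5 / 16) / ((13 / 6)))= 15 / 104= 0.14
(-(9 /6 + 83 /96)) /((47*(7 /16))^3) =-29056 /106833867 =-0.00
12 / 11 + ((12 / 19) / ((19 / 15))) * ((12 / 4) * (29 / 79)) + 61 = 19650737 / 313709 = 62.64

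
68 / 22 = 34 / 11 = 3.09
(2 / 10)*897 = 179.40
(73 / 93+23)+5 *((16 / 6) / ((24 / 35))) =12061 / 279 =43.23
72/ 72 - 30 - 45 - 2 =-76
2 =2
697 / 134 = 5.20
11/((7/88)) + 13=1059/7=151.29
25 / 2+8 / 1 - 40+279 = 519 / 2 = 259.50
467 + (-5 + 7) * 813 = 2093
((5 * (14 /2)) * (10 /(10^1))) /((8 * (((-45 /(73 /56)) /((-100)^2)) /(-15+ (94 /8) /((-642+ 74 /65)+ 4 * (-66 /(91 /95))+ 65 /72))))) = 145706403125 /7658004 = 19026.68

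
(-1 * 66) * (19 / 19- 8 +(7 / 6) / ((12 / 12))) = 385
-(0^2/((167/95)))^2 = 0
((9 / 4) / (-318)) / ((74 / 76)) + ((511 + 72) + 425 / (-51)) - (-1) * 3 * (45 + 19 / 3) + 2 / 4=17158579 / 23532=729.16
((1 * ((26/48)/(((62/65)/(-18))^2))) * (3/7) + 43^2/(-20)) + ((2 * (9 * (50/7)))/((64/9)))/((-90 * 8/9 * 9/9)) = -86164297/8610560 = -10.01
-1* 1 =-1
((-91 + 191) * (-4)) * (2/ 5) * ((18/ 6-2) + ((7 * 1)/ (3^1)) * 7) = -8320/ 3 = -2773.33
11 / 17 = 0.65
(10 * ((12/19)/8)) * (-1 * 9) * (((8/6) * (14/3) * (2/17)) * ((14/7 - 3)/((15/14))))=1568/323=4.85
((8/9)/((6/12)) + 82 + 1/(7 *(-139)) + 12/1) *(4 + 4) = 6709736/8757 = 766.21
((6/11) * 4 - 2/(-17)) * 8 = 3440/187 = 18.40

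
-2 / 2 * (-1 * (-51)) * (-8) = 408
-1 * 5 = -5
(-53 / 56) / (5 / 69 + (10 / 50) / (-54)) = -164565 / 11956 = -13.76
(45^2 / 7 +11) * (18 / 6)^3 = 56754 / 7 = 8107.71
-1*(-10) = 10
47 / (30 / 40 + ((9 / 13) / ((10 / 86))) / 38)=232180 / 4479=51.84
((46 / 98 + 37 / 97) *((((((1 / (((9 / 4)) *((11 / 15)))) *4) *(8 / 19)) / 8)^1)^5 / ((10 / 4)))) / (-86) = -883425280000 / 6601653400666960251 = -0.00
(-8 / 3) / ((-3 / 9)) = 8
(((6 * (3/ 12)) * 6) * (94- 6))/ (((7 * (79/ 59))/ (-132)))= -6168096/ 553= -11153.88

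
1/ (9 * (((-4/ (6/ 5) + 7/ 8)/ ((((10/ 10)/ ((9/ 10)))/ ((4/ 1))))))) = -20/ 1593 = -0.01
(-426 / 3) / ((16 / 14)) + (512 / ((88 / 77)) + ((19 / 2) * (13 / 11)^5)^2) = 803.43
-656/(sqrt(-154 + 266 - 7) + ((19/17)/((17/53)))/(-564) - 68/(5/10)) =17428408586496* sqrt(105)/488651143700689 + 2370371241617088/488651143700689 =5.22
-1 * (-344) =344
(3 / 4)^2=0.56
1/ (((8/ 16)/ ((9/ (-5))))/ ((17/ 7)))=-306/ 35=-8.74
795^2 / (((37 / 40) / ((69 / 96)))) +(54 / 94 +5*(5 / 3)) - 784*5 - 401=10158300635 / 20868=486788.41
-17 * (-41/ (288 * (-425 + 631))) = 697/ 59328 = 0.01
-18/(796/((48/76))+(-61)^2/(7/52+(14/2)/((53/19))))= -131166/19439125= -0.01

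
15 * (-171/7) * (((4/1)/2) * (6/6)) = -5130/7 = -732.86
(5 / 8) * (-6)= -15 / 4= -3.75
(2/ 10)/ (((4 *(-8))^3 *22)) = -1/ 3604480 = -0.00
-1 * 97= -97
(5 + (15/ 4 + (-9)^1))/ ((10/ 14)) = -7/ 20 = -0.35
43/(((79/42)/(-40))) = -72240/79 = -914.43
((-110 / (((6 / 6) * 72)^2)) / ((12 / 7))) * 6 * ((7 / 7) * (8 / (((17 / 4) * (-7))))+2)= -0.13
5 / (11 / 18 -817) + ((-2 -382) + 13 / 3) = -3347575 / 8817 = -379.67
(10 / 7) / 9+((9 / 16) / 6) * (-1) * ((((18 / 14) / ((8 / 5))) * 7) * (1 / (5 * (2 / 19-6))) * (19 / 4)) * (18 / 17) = 0.25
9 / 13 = 0.69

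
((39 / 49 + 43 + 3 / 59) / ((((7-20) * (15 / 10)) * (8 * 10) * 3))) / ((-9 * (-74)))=-126761 / 9010900080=-0.00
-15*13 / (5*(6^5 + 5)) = -39 / 7781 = -0.01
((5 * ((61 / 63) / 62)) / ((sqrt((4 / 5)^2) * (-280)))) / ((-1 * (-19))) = -305 / 16623936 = -0.00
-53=-53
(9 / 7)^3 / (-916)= -729 / 314188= -0.00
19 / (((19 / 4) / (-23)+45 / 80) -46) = -6992 / 16797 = -0.42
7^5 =16807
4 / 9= 0.44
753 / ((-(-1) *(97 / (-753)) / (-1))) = 567009 / 97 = 5845.45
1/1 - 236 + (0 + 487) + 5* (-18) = 162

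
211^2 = 44521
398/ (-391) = -398/ 391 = -1.02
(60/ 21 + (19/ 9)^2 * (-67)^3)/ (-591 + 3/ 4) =3040105924/ 1338687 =2270.96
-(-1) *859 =859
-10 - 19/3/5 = -169/15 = -11.27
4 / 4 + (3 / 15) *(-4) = 1 / 5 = 0.20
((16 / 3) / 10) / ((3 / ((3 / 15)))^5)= 8 / 11390625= 0.00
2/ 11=0.18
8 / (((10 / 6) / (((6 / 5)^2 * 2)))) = 1728 / 125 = 13.82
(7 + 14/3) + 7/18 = 217/18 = 12.06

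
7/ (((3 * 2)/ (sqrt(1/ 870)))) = 7 * sqrt(870)/ 5220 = 0.04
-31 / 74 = -0.42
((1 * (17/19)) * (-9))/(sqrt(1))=-153/19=-8.05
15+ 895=910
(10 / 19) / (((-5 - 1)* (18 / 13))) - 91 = -93431 / 1026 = -91.06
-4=-4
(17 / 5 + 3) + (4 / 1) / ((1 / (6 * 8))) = 198.40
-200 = -200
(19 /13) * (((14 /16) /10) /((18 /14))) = 931 /9360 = 0.10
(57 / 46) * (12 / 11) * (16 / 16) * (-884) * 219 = -66209832 / 253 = -261698.94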